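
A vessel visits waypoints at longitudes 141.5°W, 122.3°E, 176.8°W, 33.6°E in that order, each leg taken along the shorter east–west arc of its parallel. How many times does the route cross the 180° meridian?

3

Leg 1: -141.5° → +122.3°, shortest Δλ = -96.2° (west) — crosses 180°.
Leg 2: +122.3° → -176.8°, shortest Δλ = 60.9° (east) — crosses 180°.
Leg 3: -176.8° → +33.6°, shortest Δλ = -149.6° (west) — crosses 180°.
Total crossings: 3.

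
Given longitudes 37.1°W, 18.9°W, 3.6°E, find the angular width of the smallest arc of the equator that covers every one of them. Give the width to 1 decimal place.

40.7°

Sort the longitudes: -37.1°, -18.9°, +3.6°.
Eastward gaps between consecutive values (wrapping around): 18.2°, 22.5°, 319.3°.
Largest gap = 319.3° ⇒ minimal covering band is its complement: 360° − 319.3° = 40.7°.
Band runs from -37.1° eastward to +3.6°.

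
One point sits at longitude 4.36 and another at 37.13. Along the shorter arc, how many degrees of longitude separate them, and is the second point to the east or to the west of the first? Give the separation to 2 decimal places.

Raw difference: 37.13 − 4.36 = 32.77°.
Normalise into (−180°, 180°]: 32.77° stays 32.77°.
Positive ⇒ the second point lies to the east; separation 32.77°.

32.77° east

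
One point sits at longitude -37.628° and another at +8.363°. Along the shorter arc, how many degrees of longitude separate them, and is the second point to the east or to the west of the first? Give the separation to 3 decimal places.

45.991° east

Raw difference: 8.363 − -37.628 = 45.991°.
Normalise into (−180°, 180°]: 45.991° stays 45.991°.
Positive ⇒ the second point lies to the east; separation 45.991°.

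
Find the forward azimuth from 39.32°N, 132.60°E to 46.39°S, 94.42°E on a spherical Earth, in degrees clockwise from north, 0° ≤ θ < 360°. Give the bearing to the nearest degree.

Δλ = 94.42 − 132.60 = -38.18°.
θ = atan2( sin Δλ · cos φ₂ , cos φ₁ · sin φ₂ − sin φ₁ · cos φ₂ · cos Δλ )
  = atan2(-0.42636, -0.90370) = -154.743° → normalised to [0°, 360°): 205.257°.

205°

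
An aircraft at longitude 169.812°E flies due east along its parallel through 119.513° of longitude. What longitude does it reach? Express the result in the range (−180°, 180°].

Start at +169.812°; shift +119.513° → +289.325°.
+289.325° lies outside (−180°, 180°]; subtract 360° → -70.675°.

70.675°W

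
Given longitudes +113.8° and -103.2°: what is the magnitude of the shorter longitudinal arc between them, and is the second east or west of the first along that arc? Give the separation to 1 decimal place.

143.0° east

Raw difference: -103.2 − 113.8 = -217.0°.
Normalise into (−180°, 180°]: -217.0° + 360° = 143.0°.
Positive ⇒ the second point lies to the east; separation 143.0°.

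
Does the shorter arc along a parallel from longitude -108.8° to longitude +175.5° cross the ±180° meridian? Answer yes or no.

Yes

Naïve |175.5 − -108.8| = 284.3° > 180°, so the shorter arc goes the other way round — across 180°.
Signed shortest Δλ = ((175.5 − -108.8 + 180) mod 360) − 180 = -75.7°.
Going west by 75.7° from -108.8° passes through 180° before reaching +175.5°.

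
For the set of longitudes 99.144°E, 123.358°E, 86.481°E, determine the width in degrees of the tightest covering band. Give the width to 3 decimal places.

Sort the longitudes: +86.481°, +99.144°, +123.358°.
Eastward gaps between consecutive values (wrapping around): 12.663°, 24.214°, 323.123°.
Largest gap = 323.123° ⇒ minimal covering band is its complement: 360° − 323.123° = 36.877°.
Band runs from +86.481° eastward to +123.358°.

36.877°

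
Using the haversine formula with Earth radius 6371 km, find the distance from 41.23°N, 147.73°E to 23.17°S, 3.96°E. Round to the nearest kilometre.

Δλ = 3.96 − 147.73 = -143.77°.
Δφ = -23.17 − 41.23 = -64.40°.
a = sin²(Δφ/2) + cos φ₁ · cos φ₂ · sin²(Δλ/2) = 0.908525.
c = 2·atan2(√a, √(1−a)) = 2.52707 rad → d = 6371·c ≈ 16099.97 km.

16100 km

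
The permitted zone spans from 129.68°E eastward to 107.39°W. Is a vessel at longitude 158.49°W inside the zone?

Yes

Band width going east from +129.68° to -107.39°: ((-107.39 − 129.68) mod 360) = 122.93°.
Offset of -158.49° east of the west edge: ((-158.49 − 129.68) mod 360) = 71.83°.
71.83° ≤ 122.93° ⇒ inside.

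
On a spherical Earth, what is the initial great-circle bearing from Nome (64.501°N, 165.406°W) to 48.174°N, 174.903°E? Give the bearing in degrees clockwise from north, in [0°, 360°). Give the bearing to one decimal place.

222.4°

Δλ = 174.903 − -165.406 = 340.309°; wrapped into (−180°, 180°]: -19.691°.
θ = atan2( sin Δλ · cos φ₂ , cos φ₁ · sin φ₂ − sin φ₁ · cos φ₂ · cos Δλ )
  = atan2(-0.22470, -0.24592) = -137.582° → normalised to [0°, 360°): 222.418°.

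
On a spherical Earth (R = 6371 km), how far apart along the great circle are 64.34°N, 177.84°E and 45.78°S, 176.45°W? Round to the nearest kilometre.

Δλ = -176.45 − 177.84 = -354.29°; wrapped into (−180°, 180°]: 5.71°.
Δφ = -45.78 − 64.34 = -110.12°.
a = sin²(Δφ/2) + cos φ₁ · cos φ₂ · sin²(Δλ/2) = 0.672743.
c = 2·atan2(√a, √(1−a)) = 1.92355 rad → d = 6371·c ≈ 12254.96 km.

12255 km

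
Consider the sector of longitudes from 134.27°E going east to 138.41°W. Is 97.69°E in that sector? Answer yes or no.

Band width going east from +134.27° to -138.41°: ((-138.41 − 134.27) mod 360) = 87.32°.
Offset of +97.69° east of the west edge: ((97.69 − 134.27) mod 360) = 323.42°.
323.42° > 87.32° ⇒ outside.

No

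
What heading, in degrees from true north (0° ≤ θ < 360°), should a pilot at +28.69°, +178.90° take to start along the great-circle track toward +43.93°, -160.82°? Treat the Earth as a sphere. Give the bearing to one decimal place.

41.3°

Δλ = -160.82 − 178.90 = -339.72°; wrapped into (−180°, 180°]: 20.28°.
θ = atan2( sin Δλ · cos φ₂ , cos φ₁ · sin φ₂ − sin φ₁ · cos φ₂ · cos Δλ )
  = atan2(0.24962, 0.28430) = 41.284° → normalised to [0°, 360°): 41.284°.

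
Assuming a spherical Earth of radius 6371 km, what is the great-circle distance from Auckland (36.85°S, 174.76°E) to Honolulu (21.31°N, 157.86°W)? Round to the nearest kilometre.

7076 km

Δλ = -157.86 − 174.76 = -332.62°; wrapped into (−180°, 180°]: 27.38°.
Δφ = 21.31 − -36.85 = 58.16°.
a = sin²(Δφ/2) + cos φ₁ · cos φ₂ · sin²(Δλ/2) = 0.277982.
c = 2·atan2(√a, √(1−a)) = 1.11070 rad → d = 6371·c ≈ 7076.26 km.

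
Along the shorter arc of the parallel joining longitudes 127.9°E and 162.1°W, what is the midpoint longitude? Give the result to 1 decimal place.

162.9°E

Signed shortest Δλ from +127.9° to -162.1° is +70.0°.
Midpoint longitude = +127.9° + (+70.0°)/2 = +127.9° + 35.0° = +162.9°.
(The naïve average (+127.9 + -162.1)/2 = -17.1° is on the wrong side of the globe.)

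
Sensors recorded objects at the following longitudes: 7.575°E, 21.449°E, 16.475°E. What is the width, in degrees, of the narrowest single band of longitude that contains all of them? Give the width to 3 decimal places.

13.874°

Sort the longitudes: +7.575°, +16.475°, +21.449°.
Eastward gaps between consecutive values (wrapping around): 8.900°, 4.974°, 346.126°.
Largest gap = 346.126° ⇒ minimal covering band is its complement: 360° − 346.126° = 13.874°.
Band runs from +7.575° eastward to +21.449°.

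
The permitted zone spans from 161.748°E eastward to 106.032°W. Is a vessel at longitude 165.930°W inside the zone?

Yes

Band width going east from +161.748° to -106.032°: ((-106.032 − 161.748) mod 360) = 92.220°.
Offset of -165.930° east of the west edge: ((-165.930 − 161.748) mod 360) = 32.322°.
32.322° ≤ 92.220° ⇒ inside.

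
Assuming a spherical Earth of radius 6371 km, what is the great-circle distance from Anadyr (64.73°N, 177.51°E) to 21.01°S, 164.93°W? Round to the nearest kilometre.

Δλ = -164.93 − 177.51 = -342.44°; wrapped into (−180°, 180°]: 17.56°.
Δφ = -21.01 − 64.73 = -85.74°.
a = sin²(Δφ/2) + cos φ₁ · cos φ₂ · sin²(Δλ/2) = 0.472144.
c = 2·atan2(√a, √(1−a)) = 1.51505 rad → d = 6371·c ≈ 9652.41 km.

9652 km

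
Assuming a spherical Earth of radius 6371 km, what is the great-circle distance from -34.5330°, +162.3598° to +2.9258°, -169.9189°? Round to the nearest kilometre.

Δλ = -169.9189 − 162.3598 = -332.2787°; wrapped into (−180°, 180°]: 27.7213°.
Δφ = 2.9258 − -34.5330 = 37.4588°.
a = sin²(Δφ/2) + cos φ₁ · cos φ₂ · sin²(Δλ/2) = 0.150320.
c = 2·atan2(√a, √(1−a)) = 0.79630 rad → d = 6371·c ≈ 5073.20 km.

5073 km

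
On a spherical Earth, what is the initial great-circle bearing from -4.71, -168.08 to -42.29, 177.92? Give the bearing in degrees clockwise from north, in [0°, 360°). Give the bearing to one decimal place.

196.3°

Δλ = 177.92 − -168.08 = 346.00°; wrapped into (−180°, 180°]: -14.00°.
θ = atan2( sin Δλ · cos φ₂ , cos φ₁ · sin φ₂ − sin φ₁ · cos φ₂ · cos Δλ )
  = atan2(-0.17896, -0.61167) = -163.692° → normalised to [0°, 360°): 196.308°.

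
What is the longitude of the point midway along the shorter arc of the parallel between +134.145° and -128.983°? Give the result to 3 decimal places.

-177.419°

Signed shortest Δλ from +134.145° to -128.983° is +96.872°.
Midpoint longitude = +134.145° + (+96.872°)/2 = +134.145° + 48.436° = +182.581°.
Normalise into (−180°, 180°]: -177.419°.
(The naïve average (+134.145 + -128.983)/2 = 2.581° is on the wrong side of the globe.)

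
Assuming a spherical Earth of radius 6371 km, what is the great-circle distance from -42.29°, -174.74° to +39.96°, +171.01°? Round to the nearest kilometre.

9258 km

Δλ = 171.01 − -174.74 = 345.75°; wrapped into (−180°, 180°]: -14.25°.
Δφ = 39.96 − -42.29 = 82.25°.
a = sin²(Δφ/2) + cos φ₁ · cos φ₂ · sin²(Δλ/2) = 0.441298.
c = 2·atan2(√a, √(1−a)) = 1.45312 rad → d = 6371·c ≈ 9257.83 km.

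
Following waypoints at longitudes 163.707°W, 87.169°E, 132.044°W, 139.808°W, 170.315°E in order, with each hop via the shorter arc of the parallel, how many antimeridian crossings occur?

3

Leg 1: -163.707° → +87.169°, shortest Δλ = -109.124° (west) — crosses 180°.
Leg 2: +87.169° → -132.044°, shortest Δλ = 140.787° (east) — crosses 180°.
Leg 3: -132.044° → -139.808°, shortest Δλ = -7.764° (west) — does not cross 180°.
Leg 4: -139.808° → +170.315°, shortest Δλ = -49.877° (west) — crosses 180°.
Total crossings: 3.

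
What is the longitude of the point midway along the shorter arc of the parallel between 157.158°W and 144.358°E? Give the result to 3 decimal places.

173.600°E

Signed shortest Δλ from -157.158° to +144.358° is -58.484°.
Midpoint longitude = -157.158° + (-58.484°)/2 = -157.158° − 29.242° = -186.400°.
Normalise into (−180°, 180°]: +173.600°.
(The naïve average (-157.158 + +144.358)/2 = -6.4° is on the wrong side of the globe.)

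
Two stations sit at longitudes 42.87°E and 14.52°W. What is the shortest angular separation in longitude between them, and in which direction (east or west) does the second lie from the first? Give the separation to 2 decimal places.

Raw difference: -14.52 − 42.87 = -57.39°.
Normalise into (−180°, 180°]: -57.39° stays -57.39°.
Negative ⇒ the second point lies to the west; separation 57.39°.

57.39° west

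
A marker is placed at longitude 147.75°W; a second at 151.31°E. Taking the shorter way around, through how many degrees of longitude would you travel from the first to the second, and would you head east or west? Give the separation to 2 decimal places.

60.94° west

Raw difference: 151.31 − -147.75 = 299.06°.
Normalise into (−180°, 180°]: 299.06° − 360° = -60.94°.
Negative ⇒ the second point lies to the west; separation 60.94°.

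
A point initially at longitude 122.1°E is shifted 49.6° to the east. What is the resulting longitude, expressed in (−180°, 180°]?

171.7°E

Start at +122.1°; shift +49.6° → +171.7°.
+171.7° already lies in (−180°, 180°].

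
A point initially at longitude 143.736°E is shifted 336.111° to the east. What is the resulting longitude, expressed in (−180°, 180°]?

Start at +143.736°; shift +336.111° → +479.847°.
+479.847° lies outside (−180°, 180°]; subtract 360° → +119.847°.

119.847°E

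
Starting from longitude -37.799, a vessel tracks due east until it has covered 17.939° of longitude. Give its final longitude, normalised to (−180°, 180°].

Start at -37.799°; shift +17.939° → -19.860°.
-19.860° already lies in (−180°, 180°].

-19.860°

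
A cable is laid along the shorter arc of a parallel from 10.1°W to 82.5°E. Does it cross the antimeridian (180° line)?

Signed shortest Δλ = ((82.5 − -10.1 + 180) mod 360) − 180 = 92.6°.
Going east by 92.6° from -10.1° reaches +82.5° without touching 180°.

No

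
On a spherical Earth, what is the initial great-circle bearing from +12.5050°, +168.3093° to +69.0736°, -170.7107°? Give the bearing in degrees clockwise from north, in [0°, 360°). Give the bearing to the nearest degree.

9°

Δλ = -170.7107 − 168.3093 = -339.0200°; wrapped into (−180°, 180°]: 20.9800°.
θ = atan2( sin Δλ · cos φ₂ , cos φ₁ · sin φ₂ − sin φ₁ · cos φ₂ · cos Δλ )
  = atan2(0.12788, 0.83967) = 8.660° → normalised to [0°, 360°): 8.660°.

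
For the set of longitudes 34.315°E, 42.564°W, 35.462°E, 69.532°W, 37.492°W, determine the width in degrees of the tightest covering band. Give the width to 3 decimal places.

Sort the longitudes: -69.532°, -42.564°, -37.492°, +34.315°, +35.462°.
Eastward gaps between consecutive values (wrapping around): 26.968°, 5.072°, 71.807°, 1.147°, 255.006°.
Largest gap = 255.006° ⇒ minimal covering band is its complement: 360° − 255.006° = 104.994°.
Band runs from -69.532° eastward to +35.462°.

104.994°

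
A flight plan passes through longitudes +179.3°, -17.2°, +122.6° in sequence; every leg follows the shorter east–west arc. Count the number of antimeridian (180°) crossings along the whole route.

Leg 1: +179.3° → -17.2°, shortest Δλ = 163.5° (east) — crosses 180°.
Leg 2: -17.2° → +122.6°, shortest Δλ = 139.8° (east) — does not cross 180°.
Total crossings: 1.

1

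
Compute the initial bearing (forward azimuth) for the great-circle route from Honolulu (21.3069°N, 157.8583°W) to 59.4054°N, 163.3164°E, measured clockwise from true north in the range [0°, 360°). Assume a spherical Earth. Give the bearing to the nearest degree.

334°

Δλ = 163.3164 − -157.8583 = 321.1747°; wrapped into (−180°, 180°]: -38.8253°.
θ = atan2( sin Δλ · cos φ₂ , cos φ₁ · sin φ₂ − sin φ₁ · cos φ₂ · cos Δλ )
  = atan2(-0.31909, 0.65788) = -25.875° → normalised to [0°, 360°): 334.125°.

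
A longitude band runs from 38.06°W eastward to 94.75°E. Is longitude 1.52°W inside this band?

Yes

Band width going east from -38.06° to +94.75°: ((94.75 − -38.06) mod 360) = 132.81°.
Offset of -1.52° east of the west edge: ((-1.52 − -38.06) mod 360) = 36.54°.
36.54° ≤ 132.81° ⇒ inside.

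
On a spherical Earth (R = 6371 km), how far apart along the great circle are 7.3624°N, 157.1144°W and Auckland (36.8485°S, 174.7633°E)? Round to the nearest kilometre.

Δλ = 174.7633 − -157.1144 = 331.8777°; wrapped into (−180°, 180°]: -28.1223°.
Δφ = -36.8485 − 7.3624 = -44.2109°.
a = sin²(Δφ/2) + cos φ₁ · cos φ₂ · sin²(Δλ/2) = 0.188457.
c = 2·atan2(√a, √(1−a)) = 0.89812 rad → d = 6371·c ≈ 5721.89 km.

5722 km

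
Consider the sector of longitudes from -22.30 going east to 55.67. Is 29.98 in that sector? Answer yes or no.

Yes

Band width going east from -22.30° to +55.67°: ((55.67 − -22.30) mod 360) = 77.97°.
Offset of +29.98° east of the west edge: ((29.98 − -22.30) mod 360) = 52.28°.
52.28° ≤ 77.97° ⇒ inside.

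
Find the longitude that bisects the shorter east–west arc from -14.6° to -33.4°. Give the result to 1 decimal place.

-24.0°

Signed shortest Δλ from -14.6° to -33.4° is -18.8°.
Midpoint longitude = -14.6° + (-18.8°)/2 = -14.6° − 9.4° = -24.0°.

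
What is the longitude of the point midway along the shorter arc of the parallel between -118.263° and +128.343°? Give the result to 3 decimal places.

-174.960°

Signed shortest Δλ from -118.263° to +128.343° is -113.394°.
Midpoint longitude = -118.263° + (-113.394°)/2 = -118.263° − 56.697° = -174.960°.
(The naïve average (-118.263 + +128.343)/2 = 5.04° is on the wrong side of the globe.)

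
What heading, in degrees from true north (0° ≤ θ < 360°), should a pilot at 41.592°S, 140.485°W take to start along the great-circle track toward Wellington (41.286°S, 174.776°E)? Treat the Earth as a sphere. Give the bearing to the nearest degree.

255°

Δλ = 174.776 − -140.485 = 315.261°; wrapped into (−180°, 180°]: -44.739°.
θ = atan2( sin Δλ · cos φ₂ , cos φ₁ · sin φ₂ − sin φ₁ · cos φ₂ · cos Δλ )
  = atan2(-0.52891, -0.13916) = -104.740° → normalised to [0°, 360°): 255.260°.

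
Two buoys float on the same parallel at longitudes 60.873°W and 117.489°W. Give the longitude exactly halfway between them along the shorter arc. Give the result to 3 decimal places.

89.181°W

Signed shortest Δλ from -60.873° to -117.489° is -56.616°.
Midpoint longitude = -60.873° + (-56.616°)/2 = -60.873° − 28.308° = -89.181°.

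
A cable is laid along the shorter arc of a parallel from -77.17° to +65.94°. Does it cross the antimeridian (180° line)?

No

Signed shortest Δλ = ((65.94 − -77.17 + 180) mod 360) − 180 = 143.11°.
Going east by 143.11° from -77.17° reaches +65.94° without touching 180°.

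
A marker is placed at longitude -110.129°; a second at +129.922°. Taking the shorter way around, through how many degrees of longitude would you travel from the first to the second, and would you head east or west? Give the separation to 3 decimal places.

119.949° west

Raw difference: 129.922 − -110.129 = 240.051°.
Normalise into (−180°, 180°]: 240.051° − 360° = -119.949°.
Negative ⇒ the second point lies to the west; separation 119.949°.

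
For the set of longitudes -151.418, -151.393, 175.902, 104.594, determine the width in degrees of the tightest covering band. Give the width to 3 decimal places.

Sort the longitudes: -151.418°, -151.393°, +104.594°, +175.902°.
Eastward gaps between consecutive values (wrapping around): 0.025°, 255.987°, 71.308°, 32.680°.
Largest gap = 255.987° ⇒ minimal covering band is its complement: 360° − 255.987° = 104.013°.
Band runs from +104.594° eastward to -151.393°, crossing the antimeridian.

104.013°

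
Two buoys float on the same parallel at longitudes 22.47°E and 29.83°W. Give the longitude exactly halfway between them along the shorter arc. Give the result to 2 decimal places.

Signed shortest Δλ from +22.47° to -29.83° is -52.30°.
Midpoint longitude = +22.47° + (-52.30°)/2 = +22.47° − 26.15° = -3.68°.

3.68°W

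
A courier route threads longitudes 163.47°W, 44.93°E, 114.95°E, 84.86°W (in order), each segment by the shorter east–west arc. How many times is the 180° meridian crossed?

2

Leg 1: -163.47° → +44.93°, shortest Δλ = -151.6° (west) — crosses 180°.
Leg 2: +44.93° → +114.95°, shortest Δλ = 70.02° (east) — does not cross 180°.
Leg 3: +114.95° → -84.86°, shortest Δλ = 160.19° (east) — crosses 180°.
Total crossings: 2.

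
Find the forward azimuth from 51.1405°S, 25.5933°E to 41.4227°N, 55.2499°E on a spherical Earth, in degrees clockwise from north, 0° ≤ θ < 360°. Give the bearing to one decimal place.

Δλ = 55.2499 − 25.5933 = 29.6566°.
θ = atan2( sin Δλ · cos φ₂ , cos φ₁ · sin φ₂ − sin φ₁ · cos φ₂ · cos Δλ )
  = atan2(0.37103, 0.92251) = 21.910° → normalised to [0°, 360°): 21.910°.

21.9°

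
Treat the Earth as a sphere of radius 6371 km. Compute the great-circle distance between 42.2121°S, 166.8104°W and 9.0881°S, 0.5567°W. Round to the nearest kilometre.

14142 km

Δλ = -0.5567 − -166.8104 = 166.2537°.
Δφ = -9.0881 − -42.2121 = 33.1240°.
a = sin²(Δφ/2) + cos φ₁ · cos φ₂ · sin²(Δλ/2) = 0.802146.
c = 2·atan2(√a, √(1−a)) = 2.21967 rad → d = 6371·c ≈ 14141.54 km.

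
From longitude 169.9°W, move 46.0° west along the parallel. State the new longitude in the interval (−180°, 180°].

Start at -169.9°; shift −46.0° → -215.9°.
-215.9° lies outside (−180°, 180°]; add 360° → +144.1°.

144.1°E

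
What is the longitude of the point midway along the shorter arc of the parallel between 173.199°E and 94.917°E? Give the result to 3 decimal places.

Signed shortest Δλ from +173.199° to +94.917° is -78.282°.
Midpoint longitude = +173.199° + (-78.282°)/2 = +173.199° − 39.141° = +134.058°.

134.058°E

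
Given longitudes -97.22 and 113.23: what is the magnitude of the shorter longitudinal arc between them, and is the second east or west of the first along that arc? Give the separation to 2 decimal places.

Raw difference: 113.23 − -97.22 = 210.45°.
Normalise into (−180°, 180°]: 210.45° − 360° = -149.55°.
Negative ⇒ the second point lies to the west; separation 149.55°.

149.55° west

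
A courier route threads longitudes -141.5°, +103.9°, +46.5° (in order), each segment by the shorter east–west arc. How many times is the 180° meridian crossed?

Leg 1: -141.5° → +103.9°, shortest Δλ = -114.6° (west) — crosses 180°.
Leg 2: +103.9° → +46.5°, shortest Δλ = -57.4° (west) — does not cross 180°.
Total crossings: 1.

1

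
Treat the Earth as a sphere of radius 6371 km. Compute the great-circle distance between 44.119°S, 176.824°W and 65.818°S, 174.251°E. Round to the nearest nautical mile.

1336 nmi

Δλ = 174.251 − -176.824 = 351.075°; wrapped into (−180°, 180°]: -8.925°.
Δφ = -65.818 − -44.119 = -21.699°.
a = sin²(Δφ/2) + cos φ₁ · cos φ₂ · sin²(Δλ/2) = 0.037211.
c = 2·atan2(√a, √(1−a)) = 0.38824 rad → d = 6371·c ≈ 2473.45 km ≈ 1335.56 nmi.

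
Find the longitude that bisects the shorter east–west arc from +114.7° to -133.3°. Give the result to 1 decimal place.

+170.7°

Signed shortest Δλ from +114.7° to -133.3° is +112.0°.
Midpoint longitude = +114.7° + (+112.0°)/2 = +114.7° + 56.0° = +170.7°.
(The naïve average (+114.7 + -133.3)/2 = -9.3° is on the wrong side of the globe.)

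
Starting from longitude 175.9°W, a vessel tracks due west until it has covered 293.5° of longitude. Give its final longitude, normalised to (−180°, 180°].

Start at -175.9°; shift −293.5° → -469.4°.
-469.4° lies outside (−180°, 180°]; add 360° → -109.4°.

109.4°W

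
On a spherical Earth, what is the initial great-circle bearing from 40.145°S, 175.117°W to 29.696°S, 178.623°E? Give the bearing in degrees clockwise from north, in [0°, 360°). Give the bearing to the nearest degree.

332°

Δλ = 178.623 − -175.117 = 353.740°; wrapped into (−180°, 180°]: -6.260°.
θ = atan2( sin Δλ · cos φ₂ , cos φ₁ · sin φ₂ − sin φ₁ · cos φ₂ · cos Δλ )
  = atan2(-0.09472, 0.17802) = -28.016° → normalised to [0°, 360°): 331.984°.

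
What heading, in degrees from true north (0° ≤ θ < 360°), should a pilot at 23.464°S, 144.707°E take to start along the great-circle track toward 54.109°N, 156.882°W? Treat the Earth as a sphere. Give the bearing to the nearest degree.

30°

Δλ = -156.882 − 144.707 = -301.589°; wrapped into (−180°, 180°]: 58.411°.
θ = atan2( sin Δλ · cos φ₂ , cos φ₁ · sin φ₂ − sin φ₁ · cos φ₂ · cos Δλ )
  = atan2(0.49938, 0.86542) = 29.987° → normalised to [0°, 360°): 29.987°.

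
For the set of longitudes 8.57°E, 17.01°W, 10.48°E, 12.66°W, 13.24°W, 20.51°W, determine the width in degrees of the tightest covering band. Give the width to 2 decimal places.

Sort the longitudes: -20.51°, -17.01°, -13.24°, -12.66°, +8.57°, +10.48°.
Eastward gaps between consecutive values (wrapping around): 3.50°, 3.77°, 0.58°, 21.23°, 1.91°, 329.01°.
Largest gap = 329.01° ⇒ minimal covering band is its complement: 360° − 329.01° = 30.99°.
Band runs from -20.51° eastward to +10.48°.

30.99°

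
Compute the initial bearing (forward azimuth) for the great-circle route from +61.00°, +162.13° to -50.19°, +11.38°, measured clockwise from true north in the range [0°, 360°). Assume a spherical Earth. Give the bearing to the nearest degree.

Δλ = 11.38 − 162.13 = -150.75°.
θ = atan2( sin Δλ · cos φ₂ , cos φ₁ · sin φ₂ − sin φ₁ · cos φ₂ · cos Δλ )
  = atan2(-0.31284, 0.11615) = -69.630° → normalised to [0°, 360°): 290.370°.

290°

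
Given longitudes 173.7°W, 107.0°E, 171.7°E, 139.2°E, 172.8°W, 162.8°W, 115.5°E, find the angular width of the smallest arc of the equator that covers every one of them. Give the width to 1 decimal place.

Sort the longitudes: -173.7°, -172.8°, -162.8°, +107.0°, +115.5°, +139.2°, +171.7°.
Eastward gaps between consecutive values (wrapping around): 0.9°, 10.0°, 269.8°, 8.5°, 23.7°, 32.5°, 14.6°.
Largest gap = 269.8° ⇒ minimal covering band is its complement: 360° − 269.8° = 90.2°.
Band runs from +107.0° eastward to -162.8°, crossing the antimeridian.

90.2°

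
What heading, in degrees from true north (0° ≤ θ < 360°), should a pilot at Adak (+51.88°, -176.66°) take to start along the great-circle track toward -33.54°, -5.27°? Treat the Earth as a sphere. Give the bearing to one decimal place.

Δλ = -5.27 − -176.66 = 171.39°.
θ = atan2( sin Δλ · cos φ₂ , cos φ₁ · sin φ₂ − sin φ₁ · cos φ₂ · cos Δλ )
  = atan2(0.12478, 0.30727) = 22.102° → normalised to [0°, 360°): 22.102°.

22.1°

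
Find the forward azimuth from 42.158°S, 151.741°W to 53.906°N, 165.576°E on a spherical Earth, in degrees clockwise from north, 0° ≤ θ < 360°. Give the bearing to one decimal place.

Δλ = 165.576 − -151.741 = 317.317°; wrapped into (−180°, 180°]: -42.683°.
θ = atan2( sin Δλ · cos φ₂ , cos φ₁ · sin φ₂ − sin φ₁ · cos φ₂ · cos Δλ )
  = atan2(-0.39938, 0.88967) = -24.176° → normalised to [0°, 360°): 335.824°.

335.8°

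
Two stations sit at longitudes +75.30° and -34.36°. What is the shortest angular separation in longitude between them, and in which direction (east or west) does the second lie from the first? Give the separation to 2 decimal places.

Raw difference: -34.36 − 75.30 = -109.66°.
Normalise into (−180°, 180°]: -109.66° stays -109.66°.
Negative ⇒ the second point lies to the west; separation 109.66°.

109.66° west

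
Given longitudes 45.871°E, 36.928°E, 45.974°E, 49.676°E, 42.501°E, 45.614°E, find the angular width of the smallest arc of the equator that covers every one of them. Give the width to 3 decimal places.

12.748°

Sort the longitudes: +36.928°, +42.501°, +45.614°, +45.871°, +45.974°, +49.676°.
Eastward gaps between consecutive values (wrapping around): 5.573°, 3.113°, 0.257°, 0.103°, 3.702°, 347.252°.
Largest gap = 347.252° ⇒ minimal covering band is its complement: 360° − 347.252° = 12.748°.
Band runs from +36.928° eastward to +49.676°.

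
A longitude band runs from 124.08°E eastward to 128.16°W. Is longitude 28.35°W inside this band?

Band width going east from +124.08° to -128.16°: ((-128.16 − 124.08) mod 360) = 107.76°.
Offset of -28.35° east of the west edge: ((-28.35 − 124.08) mod 360) = 207.57°.
207.57° > 107.76° ⇒ outside.

No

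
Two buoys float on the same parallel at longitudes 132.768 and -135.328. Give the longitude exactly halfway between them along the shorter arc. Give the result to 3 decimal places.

Signed shortest Δλ from +132.768° to -135.328° is +91.904°.
Midpoint longitude = +132.768° + (+91.904°)/2 = +132.768° + 45.952° = +178.720°.
(The naïve average (+132.768 + -135.328)/2 = -1.28° is on the wrong side of the globe.)

+178.720°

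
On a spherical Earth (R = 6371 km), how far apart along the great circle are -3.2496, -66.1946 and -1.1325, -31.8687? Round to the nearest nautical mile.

2063 nmi

Δλ = -31.8687 − -66.1946 = 34.3259°.
Δφ = -1.1325 − -3.2496 = 2.1171°.
a = sin²(Δφ/2) + cos φ₁ · cos φ₂ · sin²(Δλ/2) = 0.087263.
c = 2·atan2(√a, √(1−a)) = 0.59975 rad → d = 6371·c ≈ 3821.03 km ≈ 2063.19 nmi.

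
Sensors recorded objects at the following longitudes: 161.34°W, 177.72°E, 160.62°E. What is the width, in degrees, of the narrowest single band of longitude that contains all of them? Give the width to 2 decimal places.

38.04°

Sort the longitudes: -161.34°, +160.62°, +177.72°.
Eastward gaps between consecutive values (wrapping around): 321.96°, 17.10°, 20.94°.
Largest gap = 321.96° ⇒ minimal covering band is its complement: 360° − 321.96° = 38.04°.
Band runs from +160.62° eastward to -161.34°, crossing the antimeridian.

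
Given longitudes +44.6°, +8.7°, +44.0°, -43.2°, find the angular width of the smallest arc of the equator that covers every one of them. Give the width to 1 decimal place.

87.8°

Sort the longitudes: -43.2°, +8.7°, +44.0°, +44.6°.
Eastward gaps between consecutive values (wrapping around): 51.9°, 35.3°, 0.6°, 272.2°.
Largest gap = 272.2° ⇒ minimal covering band is its complement: 360° − 272.2° = 87.8°.
Band runs from -43.2° eastward to +44.6°.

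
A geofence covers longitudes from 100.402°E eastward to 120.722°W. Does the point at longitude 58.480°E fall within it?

No

Band width going east from +100.402° to -120.722°: ((-120.722 − 100.402) mod 360) = 138.876°.
Offset of +58.480° east of the west edge: ((58.480 − 100.402) mod 360) = 318.078°.
318.078° > 138.876° ⇒ outside.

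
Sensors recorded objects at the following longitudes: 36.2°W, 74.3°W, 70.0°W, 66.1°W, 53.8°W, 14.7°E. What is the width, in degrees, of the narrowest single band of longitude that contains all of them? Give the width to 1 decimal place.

89.0°

Sort the longitudes: -74.3°, -70.0°, -66.1°, -53.8°, -36.2°, +14.7°.
Eastward gaps between consecutive values (wrapping around): 4.3°, 3.9°, 12.3°, 17.6°, 50.9°, 271.0°.
Largest gap = 271.0° ⇒ minimal covering band is its complement: 360° − 271.0° = 89.0°.
Band runs from -74.3° eastward to +14.7°.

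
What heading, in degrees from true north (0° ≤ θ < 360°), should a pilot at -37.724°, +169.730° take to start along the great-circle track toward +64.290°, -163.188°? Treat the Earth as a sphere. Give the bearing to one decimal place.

Δλ = -163.188 − 169.730 = -332.918°; wrapped into (−180°, 180°]: 27.082°.
θ = atan2( sin Δλ · cos φ₂ , cos φ₁ · sin φ₂ − sin φ₁ · cos φ₂ · cos Δλ )
  = atan2(0.19750, 0.94899) = 11.756° → normalised to [0°, 360°): 11.756°.

11.8°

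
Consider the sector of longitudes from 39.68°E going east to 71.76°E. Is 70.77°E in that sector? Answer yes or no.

Yes

Band width going east from +39.68° to +71.76°: ((71.76 − 39.68) mod 360) = 32.08°.
Offset of +70.77° east of the west edge: ((70.77 − 39.68) mod 360) = 31.09°.
31.09° ≤ 32.08° ⇒ inside.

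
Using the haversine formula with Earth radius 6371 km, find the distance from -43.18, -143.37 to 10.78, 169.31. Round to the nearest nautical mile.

Δλ = 169.31 − -143.37 = 312.68°; wrapped into (−180°, 180°]: -47.32°.
Δφ = 10.78 − -43.18 = 53.96°.
a = sin²(Δφ/2) + cos φ₁ · cos φ₂ · sin²(Δλ/2) = 0.321190.
c = 2·atan2(√a, √(1−a)) = 1.20508 rad → d = 6371·c ≈ 7677.56 km ≈ 4145.55 nmi.

4146 nmi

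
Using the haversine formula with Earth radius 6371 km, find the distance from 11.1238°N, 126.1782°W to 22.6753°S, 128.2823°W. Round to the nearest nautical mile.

2033 nmi

Δλ = -128.2823 − -126.1782 = -2.1041°.
Δφ = -22.6753 − 11.1238 = -33.7991°.
a = sin²(Δφ/2) + cos φ₁ · cos φ₂ · sin²(Δλ/2) = 0.084809.
c = 2·atan2(√a, √(1−a)) = 0.59100 rad → d = 6371·c ≈ 3765.27 km ≈ 2033.09 nmi.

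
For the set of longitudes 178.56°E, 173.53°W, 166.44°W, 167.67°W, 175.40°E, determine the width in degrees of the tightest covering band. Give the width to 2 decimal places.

Sort the longitudes: -173.53°, -167.67°, -166.44°, +175.40°, +178.56°.
Eastward gaps between consecutive values (wrapping around): 5.86°, 1.23°, 341.84°, 3.16°, 7.91°.
Largest gap = 341.84° ⇒ minimal covering band is its complement: 360° − 341.84° = 18.16°.
Band runs from +175.40° eastward to -166.44°, crossing the antimeridian.

18.16°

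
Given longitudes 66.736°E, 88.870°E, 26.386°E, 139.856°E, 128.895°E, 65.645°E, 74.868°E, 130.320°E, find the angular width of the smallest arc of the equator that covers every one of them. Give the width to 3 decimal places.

113.470°

Sort the longitudes: +26.386°, +65.645°, +66.736°, +74.868°, +88.870°, +128.895°, +130.320°, +139.856°.
Eastward gaps between consecutive values (wrapping around): 39.259°, 1.091°, 8.132°, 14.002°, 40.025°, 1.425°, 9.536°, 246.530°.
Largest gap = 246.530° ⇒ minimal covering band is its complement: 360° − 246.530° = 113.470°.
Band runs from +26.386° eastward to +139.856°.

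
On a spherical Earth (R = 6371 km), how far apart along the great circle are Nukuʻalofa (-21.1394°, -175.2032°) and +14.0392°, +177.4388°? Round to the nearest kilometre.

Δλ = 177.4388 − -175.2032 = 352.6420°; wrapped into (−180°, 180°]: -7.3580°.
Δφ = 14.0392 − -21.1394 = 35.1786°.
a = sin²(Δφ/2) + cos φ₁ · cos φ₂ · sin²(Δλ/2) = 0.095045.
c = 2·atan2(√a, √(1−a)) = 0.62680 rad → d = 6371·c ≈ 3993.34 km.

3993 km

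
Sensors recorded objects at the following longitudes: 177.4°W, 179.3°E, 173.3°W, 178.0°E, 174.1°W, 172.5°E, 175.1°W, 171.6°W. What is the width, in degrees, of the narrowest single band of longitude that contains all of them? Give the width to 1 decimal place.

Sort the longitudes: -177.4°, -175.1°, -174.1°, -173.3°, -171.6°, +172.5°, +178.0°, +179.3°.
Eastward gaps between consecutive values (wrapping around): 2.3°, 1.0°, 0.8°, 1.7°, 344.1°, 5.5°, 1.3°, 3.3°.
Largest gap = 344.1° ⇒ minimal covering band is its complement: 360° − 344.1° = 15.9°.
Band runs from +172.5° eastward to -171.6°, crossing the antimeridian.

15.9°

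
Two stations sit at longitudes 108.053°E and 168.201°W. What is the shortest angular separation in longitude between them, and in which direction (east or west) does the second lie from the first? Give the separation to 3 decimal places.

83.746° east

Raw difference: -168.201 − 108.053 = -276.254°.
Normalise into (−180°, 180°]: -276.254° + 360° = 83.746°.
Positive ⇒ the second point lies to the east; separation 83.746°.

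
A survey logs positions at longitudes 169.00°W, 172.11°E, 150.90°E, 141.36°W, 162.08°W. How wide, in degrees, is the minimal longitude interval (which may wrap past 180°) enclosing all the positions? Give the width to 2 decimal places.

Sort the longitudes: -169.00°, -162.08°, -141.36°, +150.90°, +172.11°.
Eastward gaps between consecutive values (wrapping around): 6.92°, 20.72°, 292.26°, 21.21°, 18.89°.
Largest gap = 292.26° ⇒ minimal covering band is its complement: 360° − 292.26° = 67.74°.
Band runs from +150.90° eastward to -141.36°, crossing the antimeridian.

67.74°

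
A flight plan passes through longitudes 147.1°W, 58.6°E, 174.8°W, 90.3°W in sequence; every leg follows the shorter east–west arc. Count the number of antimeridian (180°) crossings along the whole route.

Leg 1: -147.1° → +58.6°, shortest Δλ = -154.3° (west) — crosses 180°.
Leg 2: +58.6° → -174.8°, shortest Δλ = 126.6° (east) — crosses 180°.
Leg 3: -174.8° → -90.3°, shortest Δλ = 84.5° (east) — does not cross 180°.
Total crossings: 2.

2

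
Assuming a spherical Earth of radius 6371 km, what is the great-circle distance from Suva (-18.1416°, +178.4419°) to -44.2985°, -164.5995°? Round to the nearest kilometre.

Δλ = -164.5995 − 178.4419 = -343.0414°; wrapped into (−180°, 180°]: 16.9586°.
Δφ = -44.2985 − -18.1416 = -26.1569°.
a = sin²(Δφ/2) + cos φ₁ · cos φ₂ · sin²(Δλ/2) = 0.065992.
c = 2·atan2(√a, √(1−a)) = 0.51961 rad → d = 6371·c ≈ 3310.41 km.

3310 km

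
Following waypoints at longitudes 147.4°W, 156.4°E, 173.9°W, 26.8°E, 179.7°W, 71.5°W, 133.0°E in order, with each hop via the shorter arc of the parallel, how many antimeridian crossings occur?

5

Leg 1: -147.4° → +156.4°, shortest Δλ = -56.2° (west) — crosses 180°.
Leg 2: +156.4° → -173.9°, shortest Δλ = 29.7° (east) — crosses 180°.
Leg 3: -173.9° → +26.8°, shortest Δλ = -159.3° (west) — crosses 180°.
Leg 4: +26.8° → -179.7°, shortest Δλ = 153.5° (east) — crosses 180°.
Leg 5: -179.7° → -71.5°, shortest Δλ = 108.2° (east) — does not cross 180°.
Leg 6: -71.5° → +133.0°, shortest Δλ = -155.5° (west) — crosses 180°.
Total crossings: 5.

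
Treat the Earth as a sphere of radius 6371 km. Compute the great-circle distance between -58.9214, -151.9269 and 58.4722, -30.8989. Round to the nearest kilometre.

16720 km

Δλ = -30.8989 − -151.9269 = 121.0280°.
Δφ = 58.4722 − -58.9214 = 117.3936°.
a = sin²(Δφ/2) + cos φ₁ · cos φ₂ · sin²(Δλ/2) = 0.934587.
c = 2·atan2(√a, √(1−a)) = 2.62433 rad → d = 6371·c ≈ 16719.59 km.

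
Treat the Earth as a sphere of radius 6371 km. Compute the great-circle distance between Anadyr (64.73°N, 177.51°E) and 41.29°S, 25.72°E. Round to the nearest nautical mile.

9100 nmi

Δλ = 25.72 − 177.51 = -151.79°.
Δφ = -41.29 − 64.73 = -106.02°.
a = sin²(Δφ/2) + cos φ₁ · cos φ₂ · sin²(Δλ/2) = 0.939689.
c = 2·atan2(√a, √(1−a)) = 2.64535 rad → d = 6371·c ≈ 16853.54 km ≈ 9100.18 nmi.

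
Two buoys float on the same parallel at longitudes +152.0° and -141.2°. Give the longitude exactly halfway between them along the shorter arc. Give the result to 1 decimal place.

-174.6°

Signed shortest Δλ from +152.0° to -141.2° is +66.8°.
Midpoint longitude = +152.0° + (+66.8°)/2 = +152.0° + 33.4° = +185.4°.
Normalise into (−180°, 180°]: -174.6°.
(The naïve average (+152.0 + -141.2)/2 = 5.4° is on the wrong side of the globe.)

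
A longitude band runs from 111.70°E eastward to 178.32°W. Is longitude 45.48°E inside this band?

No

Band width going east from +111.70° to -178.32°: ((-178.32 − 111.70) mod 360) = 69.98°.
Offset of +45.48° east of the west edge: ((45.48 − 111.70) mod 360) = 293.78°.
293.78° > 69.98° ⇒ outside.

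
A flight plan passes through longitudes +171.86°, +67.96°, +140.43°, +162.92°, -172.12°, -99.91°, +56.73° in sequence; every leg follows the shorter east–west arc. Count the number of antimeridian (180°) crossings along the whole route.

1

Leg 1: +171.86° → +67.96°, shortest Δλ = -103.9° (west) — does not cross 180°.
Leg 2: +67.96° → +140.43°, shortest Δλ = 72.47° (east) — does not cross 180°.
Leg 3: +140.43° → +162.92°, shortest Δλ = 22.49° (east) — does not cross 180°.
Leg 4: +162.92° → -172.12°, shortest Δλ = 24.96° (east) — crosses 180°.
Leg 5: -172.12° → -99.91°, shortest Δλ = 72.21° (east) — does not cross 180°.
Leg 6: -99.91° → +56.73°, shortest Δλ = 156.64° (east) — does not cross 180°.
Total crossings: 1.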